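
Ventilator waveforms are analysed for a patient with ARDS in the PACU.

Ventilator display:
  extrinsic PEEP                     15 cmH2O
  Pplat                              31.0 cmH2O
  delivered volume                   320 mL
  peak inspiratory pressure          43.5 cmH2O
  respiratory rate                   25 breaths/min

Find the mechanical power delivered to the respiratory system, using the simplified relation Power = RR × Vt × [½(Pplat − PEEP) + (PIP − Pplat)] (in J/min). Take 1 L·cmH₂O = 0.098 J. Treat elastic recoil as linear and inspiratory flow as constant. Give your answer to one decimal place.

Per-breath work = Vt × [½(Pplat−PEEP) + (PIP−Pplat)] = 0.320 × [0.5×16.0 + 12.5] = 0.320 × 20.5 = 6.56 L·cmH2O.
Power = 25 × 6.56 = 164.0 L·cmH2O/min.
× 0.098 J/(L·cmH2O) → 16.072 J/min.

16.1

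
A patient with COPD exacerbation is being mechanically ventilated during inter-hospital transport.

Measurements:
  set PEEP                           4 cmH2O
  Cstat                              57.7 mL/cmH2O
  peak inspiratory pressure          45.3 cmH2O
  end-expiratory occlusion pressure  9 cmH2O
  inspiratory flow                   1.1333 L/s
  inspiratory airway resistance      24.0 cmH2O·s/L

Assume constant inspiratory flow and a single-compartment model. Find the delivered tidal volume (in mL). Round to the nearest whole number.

Total PEEP = 9 cmH2O (set 4 + intrinsic 5); this is the baseline alveolar pressure.
Equation of motion (constant flow): PIP = Vt/C + R·V̇ + PEEP.
Vt/C = PIP − R·V̇ − PEEP = 45.3 − 27.199 − 9 = 9.101 cmH2O.
Vt = C × 9.101 = 57.7 × 9.101 = 525.13 mL.

525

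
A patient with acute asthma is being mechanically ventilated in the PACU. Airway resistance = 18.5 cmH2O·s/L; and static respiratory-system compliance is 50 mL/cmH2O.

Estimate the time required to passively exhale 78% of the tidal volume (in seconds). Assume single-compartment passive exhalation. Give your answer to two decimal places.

τ = R × C = 18.5 × 50 mL/cmH2O = 18.5 × 0.050 L/cmH2O = 0.925 s.
Exhaled fraction f = 1 − e^(−t/τ) → t = −τ·ln(1 − f) = −0.925·ln(0.22) = 1.401 s.

1.40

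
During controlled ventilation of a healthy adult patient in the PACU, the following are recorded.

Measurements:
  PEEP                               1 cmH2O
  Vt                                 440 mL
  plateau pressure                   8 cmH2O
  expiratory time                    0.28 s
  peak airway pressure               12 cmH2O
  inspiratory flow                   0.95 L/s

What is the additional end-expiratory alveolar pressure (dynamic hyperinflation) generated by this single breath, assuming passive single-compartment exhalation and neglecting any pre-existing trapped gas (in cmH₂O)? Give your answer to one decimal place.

2.4

R = (PIP − Pplat)/V̇ = (12 − 8) / 0.95 = 4.0/0.95 = 4.211 cmH2O·s/L.
C = Vt/(Pplat − PEEP) = 440.0 / (8 − 1) = 440.0/7.0 = 62.857 mL/cmH2O.
τ = R × C = 4.211 × 0.06286 L/cmH2O = 0.2647 s.
Fraction remaining = e^(−Te/τ) = e^(−0.28/0.2647) = 0.3472; trapped volume = 440.0 × 0.3472 = 152.77 mL.
Additional alveolar pressure from trapping ≈ V_trapped / C = 152.77 / 62.857 = 2.43 cmH2O.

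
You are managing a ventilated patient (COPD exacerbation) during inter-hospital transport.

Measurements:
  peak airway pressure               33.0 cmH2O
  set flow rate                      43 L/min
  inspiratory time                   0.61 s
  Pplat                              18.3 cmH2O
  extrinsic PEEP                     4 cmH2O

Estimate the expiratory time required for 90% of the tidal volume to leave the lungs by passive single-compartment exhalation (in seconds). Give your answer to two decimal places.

1.44

Flow: 43 L/min ÷ 60 = 0.7167 L/s.
Vt = flow × Ti = 0.7167 L/s × 0.61 s × 1000 mL/L = 437.19 mL.
R = (PIP − Pplat)/V̇ = (33.0 − 18.3) / 0.7167 = 14.7/0.7167 = 20.511 cmH2O·s/L.
C = Vt/(Pplat − PEEP) = 437.19 / (18.3 − 4) = 437.19/14.3 = 30.573 mL/cmH2O.
τ = R × C = 20.511 × 0.03057 L/cmH2O = 0.627 s.
t = −τ·ln(1 − 0.90) = −0.627·ln(0.1) = 1.444 s.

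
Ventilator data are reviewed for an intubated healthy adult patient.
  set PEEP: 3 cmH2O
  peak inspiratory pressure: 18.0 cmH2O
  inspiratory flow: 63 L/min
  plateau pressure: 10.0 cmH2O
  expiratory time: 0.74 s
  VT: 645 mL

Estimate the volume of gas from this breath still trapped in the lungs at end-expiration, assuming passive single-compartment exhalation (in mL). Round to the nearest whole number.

225

Flow: 63 L/min ÷ 60 = 1.05 L/s.
R = (PIP − Pplat)/V̇ = (18.0 − 10.0) / 1.05 = 8.0/1.05 = 7.619 cmH2O·s/L.
C = Vt/(Pplat − PEEP) = 645.0 / (10.0 − 3) = 645.0/7.0 = 92.143 mL/cmH2O.
τ = R × C = 7.619 × 0.09214 L/cmH2O = 0.702 s.
Fraction remaining = e^(−Te/τ) = e^(−0.74/0.702) = 0.3485.
Trapped volume = 645.0 × 0.3485 = 224.78 mL.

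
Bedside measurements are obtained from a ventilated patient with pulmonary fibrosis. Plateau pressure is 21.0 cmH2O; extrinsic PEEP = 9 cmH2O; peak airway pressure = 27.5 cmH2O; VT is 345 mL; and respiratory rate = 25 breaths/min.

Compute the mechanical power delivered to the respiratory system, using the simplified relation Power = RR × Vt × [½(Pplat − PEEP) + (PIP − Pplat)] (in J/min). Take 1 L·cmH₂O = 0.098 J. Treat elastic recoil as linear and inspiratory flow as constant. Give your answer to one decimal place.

Per-breath work = Vt × [½(Pplat−PEEP) + (PIP−Pplat)] = 0.345 × [0.5×12.0 + 6.5] = 0.345 × 12.5 = 4.313 L·cmH2O.
Power = 25 × 4.313 = 107.83 L·cmH2O/min.
× 0.098 J/(L·cmH2O) → 10.567 J/min.

10.6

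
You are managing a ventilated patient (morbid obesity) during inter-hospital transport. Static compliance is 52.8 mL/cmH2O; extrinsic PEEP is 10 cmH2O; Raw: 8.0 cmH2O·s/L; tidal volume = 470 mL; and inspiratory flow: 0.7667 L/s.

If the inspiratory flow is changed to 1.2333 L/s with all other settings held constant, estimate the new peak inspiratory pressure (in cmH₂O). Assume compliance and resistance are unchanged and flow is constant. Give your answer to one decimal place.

PIP = Vt/C + R·V̇ + PEEP (constant-flow equation of motion).
Only the resistive term changes: ΔPIP = R × ΔV̇ = 8.0 × (1.2333 − 0.7667) = 8.0 × 0.4666 = 3.733 cmH2O.
Original PIP = 470/52.8 + 8.0×0.7667 + 10 = 25.035 cmH2O; new PIP = 25.035 + (3.733) = 28.768 cmH2O.

28.8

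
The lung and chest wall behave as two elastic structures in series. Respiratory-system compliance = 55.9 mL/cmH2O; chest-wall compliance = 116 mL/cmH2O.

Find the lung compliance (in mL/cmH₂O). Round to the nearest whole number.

1/CL = 1/Crs − 1/Ccw.
1/CL = 1/55.9 − 1/116 = 0.009268.
CL = 107.9 mL/cmH2O.

108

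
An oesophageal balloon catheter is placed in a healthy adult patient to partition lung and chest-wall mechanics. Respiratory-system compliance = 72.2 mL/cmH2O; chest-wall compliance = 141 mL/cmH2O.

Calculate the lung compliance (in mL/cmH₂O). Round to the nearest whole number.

148

1/CL = 1/Crs − 1/Ccw.
1/CL = 1/72.2 − 1/141 = 0.006758.
CL = 147.97 mL/cmH2O.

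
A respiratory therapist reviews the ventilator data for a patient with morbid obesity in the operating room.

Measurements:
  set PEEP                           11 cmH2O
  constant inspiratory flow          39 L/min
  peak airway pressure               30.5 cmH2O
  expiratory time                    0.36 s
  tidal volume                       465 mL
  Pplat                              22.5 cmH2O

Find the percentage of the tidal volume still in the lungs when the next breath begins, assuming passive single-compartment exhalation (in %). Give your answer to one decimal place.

48.5

Flow: 39 L/min ÷ 60 = 0.65 L/s.
R = (PIP − Pplat)/V̇ = (30.5 − 22.5) / 0.65 = 8.0/0.65 = 12.308 cmH2O·s/L.
C = Vt/(Pplat − PEEP) = 465.0 / (22.5 − 11) = 465.0/11.5 = 40.435 mL/cmH2O.
τ = R × C = 12.308 × 0.04044 L/cmH2O = 0.4977 s.
Fraction remaining at end-expiration = e^(−Te/τ) = e^(−0.36/0.4977) = 0.4851 → 48.51%.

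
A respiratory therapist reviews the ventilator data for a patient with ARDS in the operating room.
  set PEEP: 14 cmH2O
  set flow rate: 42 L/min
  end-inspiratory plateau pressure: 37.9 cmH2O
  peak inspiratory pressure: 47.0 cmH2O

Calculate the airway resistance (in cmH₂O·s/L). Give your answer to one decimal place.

13.0

Flow: 42 L/min ÷ 60 = 0.7 L/s.
Raw = (PIP − Pplat) / flow = (47.0 − 37.9) / 0.7 = 9.1 / 0.7 = 13.0 cmH2O·s/L.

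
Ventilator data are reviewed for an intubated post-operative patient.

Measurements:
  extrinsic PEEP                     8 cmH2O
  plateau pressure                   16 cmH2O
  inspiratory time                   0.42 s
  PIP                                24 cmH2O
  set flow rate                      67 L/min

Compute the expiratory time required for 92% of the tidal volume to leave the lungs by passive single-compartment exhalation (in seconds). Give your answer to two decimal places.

1.06

Flow: 67 L/min ÷ 60 = 1.1167 L/s.
Vt = flow × Ti = 1.1167 L/s × 0.42 s × 1000 mL/L = 469.01 mL.
R = (PIP − Pplat)/V̇ = (24 − 16) / 1.1167 = 8.0/1.1167 = 7.164 cmH2O·s/L.
C = Vt/(Pplat − PEEP) = 469.01 / (16 − 8) = 469.01/8.0 = 58.626 mL/cmH2O.
τ = R × C = 7.164 × 0.05863 L/cmH2O = 0.42 s.
t = −τ·ln(1 − 0.92) = −0.42·ln(0.08) = 1.061 s.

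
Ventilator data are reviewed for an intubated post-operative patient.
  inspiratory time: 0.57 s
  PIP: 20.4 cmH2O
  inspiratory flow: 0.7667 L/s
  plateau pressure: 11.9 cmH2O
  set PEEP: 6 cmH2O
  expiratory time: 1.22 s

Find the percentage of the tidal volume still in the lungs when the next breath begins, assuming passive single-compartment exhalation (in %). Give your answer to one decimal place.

22.6

Vt = flow × Ti = 0.7667 L/s × 0.57 s × 1000 mL/L = 437.02 mL.
R = (PIP − Pplat)/V̇ = (20.4 − 11.9) / 0.7667 = 8.5/0.7667 = 11.086 cmH2O·s/L.
C = Vt/(Pplat − PEEP) = 437.02 / (11.9 − 6) = 437.02/5.9 = 74.071 mL/cmH2O.
τ = R × C = 11.086 × 0.07407 L/cmH2O = 0.8211 s.
Fraction remaining at end-expiration = e^(−Te/τ) = e^(−1.22/0.8211) = 0.2263 → 22.63%.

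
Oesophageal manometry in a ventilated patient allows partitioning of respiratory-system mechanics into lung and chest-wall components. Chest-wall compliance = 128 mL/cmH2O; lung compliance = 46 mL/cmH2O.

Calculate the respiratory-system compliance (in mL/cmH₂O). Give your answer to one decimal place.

Lung and chest wall are elastances in series: 1/Crs = 1/CL + 1/Ccw.
1/Crs = 1/46 + 1/128 = 0.02955.
Crs = 33.841 mL/cmH2O.

33.8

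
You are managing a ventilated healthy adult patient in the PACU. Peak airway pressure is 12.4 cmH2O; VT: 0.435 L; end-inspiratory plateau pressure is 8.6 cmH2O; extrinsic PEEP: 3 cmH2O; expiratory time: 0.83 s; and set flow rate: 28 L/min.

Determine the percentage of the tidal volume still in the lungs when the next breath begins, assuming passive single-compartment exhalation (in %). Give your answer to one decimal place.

26.9

Flow: 28 L/min ÷ 60 = 0.4667 L/s.
R = (PIP − Pplat)/V̇ = (12.4 − 8.6) / 0.4667 = 3.8/0.4667 = 8.142 cmH2O·s/L.
C = Vt/(Pplat − PEEP) = 435.0 / (8.6 − 3) = 435.0/5.6 = 77.679 mL/cmH2O.
τ = R × C = 8.142 × 0.07768 L/cmH2O = 0.6325 s.
Fraction remaining at end-expiration = e^(−Te/τ) = e^(−0.83/0.6325) = 0.2692 → 26.92%.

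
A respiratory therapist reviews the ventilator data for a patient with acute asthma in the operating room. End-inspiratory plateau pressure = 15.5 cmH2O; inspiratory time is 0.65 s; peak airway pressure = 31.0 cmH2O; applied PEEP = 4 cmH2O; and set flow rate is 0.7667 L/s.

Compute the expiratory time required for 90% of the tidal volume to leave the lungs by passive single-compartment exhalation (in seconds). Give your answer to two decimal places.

Vt = flow × Ti = 0.7667 L/s × 0.65 s × 1000 mL/L = 498.36 mL.
R = (PIP − Pplat)/V̇ = (31.0 − 15.5) / 0.7667 = 15.5/0.7667 = 20.217 cmH2O·s/L.
C = Vt/(Pplat − PEEP) = 498.36 / (15.5 − 4) = 498.36/11.5 = 43.336 mL/cmH2O.
τ = R × C = 20.217 × 0.04334 L/cmH2O = 0.8762 s.
t = −τ·ln(1 − 0.90) = −0.8762·ln(0.1) = 2.018 s.

2.02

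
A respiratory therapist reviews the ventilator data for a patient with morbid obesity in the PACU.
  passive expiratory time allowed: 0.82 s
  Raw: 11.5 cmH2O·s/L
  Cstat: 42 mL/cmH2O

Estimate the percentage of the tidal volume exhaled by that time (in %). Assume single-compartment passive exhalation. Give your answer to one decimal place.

81.7

τ = R × C = 11.5 × 42 mL/cmH2O = 11.5 × 0.042 L/cmH2O = 0.483 s.
Passive exhalation: V(t)/V₀ = e^(−t/τ) = e^(−0.82/0.483) = 0.1831.
Fraction exhaled = 1 − 0.1831 = 0.8169 → 81.69%.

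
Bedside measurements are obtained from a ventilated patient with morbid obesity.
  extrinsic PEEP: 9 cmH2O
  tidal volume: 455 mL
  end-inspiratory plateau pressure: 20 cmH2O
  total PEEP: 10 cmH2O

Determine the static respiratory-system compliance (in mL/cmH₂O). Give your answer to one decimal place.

End-expiratory occlusion gives total PEEP = 10 cmH2O (intrinsic PEEP = 10 − 9 = 1). Use total PEEP for the elastic gradient.
Cstat = Vt / (Pplat − PEEPtotal) = 455 / (20 − 10) = 455 / 10.0 = 45.5 mL/cmH2O.

45.5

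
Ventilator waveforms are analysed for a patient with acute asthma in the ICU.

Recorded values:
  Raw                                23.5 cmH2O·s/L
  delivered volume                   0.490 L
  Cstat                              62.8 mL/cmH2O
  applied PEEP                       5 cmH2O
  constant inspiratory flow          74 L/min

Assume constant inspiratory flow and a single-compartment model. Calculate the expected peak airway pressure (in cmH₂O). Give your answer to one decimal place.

41.8

Flow: 74 L/min ÷ 60 = 1.2333 L/s.
Equation of motion (constant flow): PIP = Vt/C + R·V̇ + PEEP.
PIP = 490/62.8 + 23.5×1.2333 + 5 = 7.803 + 28.983 + 5 = 41.786 cmH2O.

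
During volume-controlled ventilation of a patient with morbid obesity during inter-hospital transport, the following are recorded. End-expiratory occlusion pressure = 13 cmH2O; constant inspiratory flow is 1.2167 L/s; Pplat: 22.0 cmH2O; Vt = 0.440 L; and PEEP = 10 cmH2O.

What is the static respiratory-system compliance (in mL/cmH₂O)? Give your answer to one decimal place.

End-expiratory occlusion gives total PEEP = 13 cmH2O (intrinsic PEEP = 13 − 10 = 3). Use total PEEP for the elastic gradient.
Cstat = Vt / (Pplat − PEEPtotal) = 440 / (22.0 − 13) = 440 / 9.0 = 48.889 mL/cmH2O.

48.9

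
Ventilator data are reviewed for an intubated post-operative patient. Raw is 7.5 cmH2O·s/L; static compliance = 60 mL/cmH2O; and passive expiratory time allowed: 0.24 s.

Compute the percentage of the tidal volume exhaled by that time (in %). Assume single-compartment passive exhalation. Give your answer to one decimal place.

41.3

τ = R × C = 7.5 × 60 mL/cmH2O = 7.5 × 0.060 L/cmH2O = 0.45 s.
Passive exhalation: V(t)/V₀ = e^(−t/τ) = e^(−0.24/0.45) = 0.5866.
Fraction exhaled = 1 − 0.5866 = 0.4134 → 41.34%.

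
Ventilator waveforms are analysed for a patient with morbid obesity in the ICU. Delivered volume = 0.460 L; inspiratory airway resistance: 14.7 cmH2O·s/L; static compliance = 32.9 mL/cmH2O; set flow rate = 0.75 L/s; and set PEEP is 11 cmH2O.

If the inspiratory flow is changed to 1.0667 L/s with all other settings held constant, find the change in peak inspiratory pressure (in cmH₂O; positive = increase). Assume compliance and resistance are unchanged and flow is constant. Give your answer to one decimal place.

4.7

PIP = Vt/C + R·V̇ + PEEP (constant-flow equation of motion).
Only the resistive term changes: ΔPIP = R × ΔV̇ = 14.7 × (1.0667 − 0.75) = 14.7 × 0.3167 = 4.655 cmH2O.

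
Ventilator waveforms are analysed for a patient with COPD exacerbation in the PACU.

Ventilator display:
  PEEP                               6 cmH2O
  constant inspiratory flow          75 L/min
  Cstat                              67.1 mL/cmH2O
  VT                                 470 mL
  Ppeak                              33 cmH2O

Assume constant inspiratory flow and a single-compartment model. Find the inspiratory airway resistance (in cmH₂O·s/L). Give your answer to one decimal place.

16.0

Flow: 75 L/min ÷ 60 = 1.25 L/s.
Equation of motion (constant flow): PIP = Vt/C + R·V̇ + PEEP.
R·V̇ = PIP − Vt/C − PEEP = 33 − 470/67.1 − 6 = 33 − 7.004 − 6 = 19.996 cmH2O.
R = 19.996 / 1.25 = 15.997 cmH2O·s/L.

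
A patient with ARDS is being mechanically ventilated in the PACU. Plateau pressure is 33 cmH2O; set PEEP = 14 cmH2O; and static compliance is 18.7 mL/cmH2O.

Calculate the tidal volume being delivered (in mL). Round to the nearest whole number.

Vt = Cstat × (Pplat − PEEP) = 18.7 × (33 − 14) = 18.7 × 19.0 = 355.3 mL.

355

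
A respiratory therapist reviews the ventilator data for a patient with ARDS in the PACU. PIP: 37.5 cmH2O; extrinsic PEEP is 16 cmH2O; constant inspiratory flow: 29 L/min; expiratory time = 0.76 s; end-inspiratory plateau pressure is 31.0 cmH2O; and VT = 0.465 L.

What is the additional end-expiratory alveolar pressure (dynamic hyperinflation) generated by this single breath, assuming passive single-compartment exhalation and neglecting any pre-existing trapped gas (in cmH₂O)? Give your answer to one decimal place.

Flow: 29 L/min ÷ 60 = 0.4833 L/s.
R = (PIP − Pplat)/V̇ = (37.5 − 31.0) / 0.4833 = 6.5/0.4833 = 13.449 cmH2O·s/L.
C = Vt/(Pplat − PEEP) = 465.0 / (31.0 − 16) = 465.0/15.0 = 31.0 mL/cmH2O.
τ = R × C = 13.449 × 0.031 L/cmH2O = 0.4169 s.
Fraction remaining = e^(−Te/τ) = e^(−0.76/0.4169) = 0.1615; trapped volume = 465.0 × 0.1615 = 75.098 mL.
Additional alveolar pressure from trapping ≈ V_trapped / C = 75.098 / 31.0 = 2.423 cmH2O.

2.4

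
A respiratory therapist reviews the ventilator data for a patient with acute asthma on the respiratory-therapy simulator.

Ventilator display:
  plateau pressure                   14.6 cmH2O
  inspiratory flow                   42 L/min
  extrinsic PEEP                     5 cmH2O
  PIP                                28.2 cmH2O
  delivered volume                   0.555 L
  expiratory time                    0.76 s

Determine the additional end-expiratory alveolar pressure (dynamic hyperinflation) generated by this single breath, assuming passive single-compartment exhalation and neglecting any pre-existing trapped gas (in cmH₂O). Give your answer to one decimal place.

4.9

Flow: 42 L/min ÷ 60 = 0.7 L/s.
R = (PIP − Pplat)/V̇ = (28.2 − 14.6) / 0.7 = 13.6/0.7 = 19.429 cmH2O·s/L.
C = Vt/(Pplat − PEEP) = 555.0 / (14.6 − 5) = 555.0/9.6 = 57.813 mL/cmH2O.
τ = R × C = 19.429 × 0.05781 L/cmH2O = 1.123 s.
Fraction remaining = e^(−Te/τ) = e^(−0.76/1.123) = 0.5083; trapped volume = 555.0 × 0.5083 = 282.11 mL.
Additional alveolar pressure from trapping ≈ V_trapped / C = 282.11 / 57.813 = 4.88 cmH2O.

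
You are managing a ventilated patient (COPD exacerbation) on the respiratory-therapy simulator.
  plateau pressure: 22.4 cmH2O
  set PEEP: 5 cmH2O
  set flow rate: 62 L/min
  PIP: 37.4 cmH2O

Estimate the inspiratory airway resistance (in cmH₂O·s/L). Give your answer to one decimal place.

Flow: 62 L/min ÷ 60 = 1.0333 L/s.
Raw = (PIP − Pplat) / flow = (37.4 − 22.4) / 1.0333 = 15.0 / 1.0333 = 14.517 cmH2O·s/L.

14.5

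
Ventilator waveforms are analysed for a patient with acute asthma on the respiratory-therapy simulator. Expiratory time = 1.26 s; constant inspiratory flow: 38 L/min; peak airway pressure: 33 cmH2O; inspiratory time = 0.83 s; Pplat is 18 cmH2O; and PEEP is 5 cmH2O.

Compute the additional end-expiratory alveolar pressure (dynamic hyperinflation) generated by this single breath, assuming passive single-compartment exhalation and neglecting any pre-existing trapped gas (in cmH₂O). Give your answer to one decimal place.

3.5

Flow: 38 L/min ÷ 60 = 0.6333 L/s.
Vt = flow × Ti = 0.6333 L/s × 0.83 s × 1000 mL/L = 525.64 mL.
R = (PIP − Pplat)/V̇ = (33 − 18) / 0.6333 = 15.0/0.6333 = 23.685 cmH2O·s/L.
C = Vt/(Pplat − PEEP) = 525.64 / (18 − 5) = 525.64/13.0 = 40.434 mL/cmH2O.
τ = R × C = 23.685 × 0.04043 L/cmH2O = 0.9576 s.
Fraction remaining = e^(−Te/τ) = e^(−1.26/0.9576) = 0.2683; trapped volume = 525.64 × 0.2683 = 141.03 mL.
Additional alveolar pressure from trapping ≈ V_trapped / C = 141.03 / 40.434 = 3.488 cmH2O.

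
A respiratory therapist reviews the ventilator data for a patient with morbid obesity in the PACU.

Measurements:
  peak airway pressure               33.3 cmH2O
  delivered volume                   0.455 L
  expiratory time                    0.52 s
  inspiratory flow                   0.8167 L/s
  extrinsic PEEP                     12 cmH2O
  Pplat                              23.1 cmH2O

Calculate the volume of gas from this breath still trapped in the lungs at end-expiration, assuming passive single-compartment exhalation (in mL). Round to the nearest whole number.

165

R = (PIP − Pplat)/V̇ = (33.3 − 23.1) / 0.8167 = 10.2/0.8167 = 12.489 cmH2O·s/L.
C = Vt/(Pplat − PEEP) = 455.0 / (23.1 − 12) = 455.0/11.1 = 40.991 mL/cmH2O.
τ = R × C = 12.489 × 0.04099 L/cmH2O = 0.5119 s.
Fraction remaining = e^(−Te/τ) = e^(−0.52/0.5119) = 0.3621.
Trapped volume = 455.0 × 0.3621 = 164.76 mL.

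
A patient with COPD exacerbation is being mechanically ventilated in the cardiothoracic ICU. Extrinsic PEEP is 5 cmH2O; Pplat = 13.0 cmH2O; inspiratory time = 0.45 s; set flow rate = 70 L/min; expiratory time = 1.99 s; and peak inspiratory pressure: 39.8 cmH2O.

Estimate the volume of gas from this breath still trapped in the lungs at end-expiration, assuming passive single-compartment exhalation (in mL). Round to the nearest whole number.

140

Flow: 70 L/min ÷ 60 = 1.1667 L/s.
Vt = flow × Ti = 1.1667 L/s × 0.45 s × 1000 mL/L = 525.02 mL.
R = (PIP − Pplat)/V̇ = (39.8 − 13.0) / 1.1667 = 26.8/1.1667 = 22.971 cmH2O·s/L.
C = Vt/(Pplat − PEEP) = 525.02 / (13.0 − 5) = 525.02/8.0 = 65.628 mL/cmH2O.
τ = R × C = 22.971 × 0.06563 L/cmH2O = 1.508 s.
Fraction remaining = e^(−Te/τ) = e^(−1.99/1.508) = 0.2672.
Trapped volume = 525.02 × 0.2672 = 140.29 mL.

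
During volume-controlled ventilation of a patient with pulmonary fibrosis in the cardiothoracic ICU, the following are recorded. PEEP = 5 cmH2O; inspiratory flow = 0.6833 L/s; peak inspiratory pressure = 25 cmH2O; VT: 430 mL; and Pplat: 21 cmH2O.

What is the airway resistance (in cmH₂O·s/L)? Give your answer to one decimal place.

5.9

Raw = (PIP − Pplat) / flow = (25 − 21) / 0.6833 = 4.0 / 0.6833 = 5.854 cmH2O·s/L.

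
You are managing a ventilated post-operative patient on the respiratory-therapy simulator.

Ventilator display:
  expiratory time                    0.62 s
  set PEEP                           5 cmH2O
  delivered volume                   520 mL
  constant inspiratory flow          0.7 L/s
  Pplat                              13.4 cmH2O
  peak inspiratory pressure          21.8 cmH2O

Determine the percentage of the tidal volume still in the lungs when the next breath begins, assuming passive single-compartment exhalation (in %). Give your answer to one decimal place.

R = (PIP − Pplat)/V̇ = (21.8 − 13.4) / 0.7 = 8.4/0.7 = 12.0 cmH2O·s/L.
C = Vt/(Pplat − PEEP) = 520.0 / (13.4 − 5) = 520.0/8.4 = 61.905 mL/cmH2O.
τ = R × C = 12.0 × 0.06191 L/cmH2O = 0.7429 s.
Fraction remaining at end-expiration = e^(−Te/τ) = e^(−0.62/0.7429) = 0.4341 → 43.41%.

43.4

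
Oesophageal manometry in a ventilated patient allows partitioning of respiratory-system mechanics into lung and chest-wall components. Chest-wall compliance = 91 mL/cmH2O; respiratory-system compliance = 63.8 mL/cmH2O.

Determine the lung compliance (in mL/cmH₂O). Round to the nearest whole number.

1/CL = 1/Crs − 1/Ccw.
1/CL = 1/63.8 − 1/91 = 0.004685.
CL = 213.45 mL/cmH2O.

213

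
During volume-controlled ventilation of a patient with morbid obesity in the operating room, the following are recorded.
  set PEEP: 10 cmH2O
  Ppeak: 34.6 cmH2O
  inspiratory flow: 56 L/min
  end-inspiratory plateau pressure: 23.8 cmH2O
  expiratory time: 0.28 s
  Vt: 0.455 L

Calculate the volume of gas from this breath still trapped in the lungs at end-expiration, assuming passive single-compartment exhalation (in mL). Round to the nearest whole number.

Flow: 56 L/min ÷ 60 = 0.9333 L/s.
R = (PIP − Pplat)/V̇ = (34.6 − 23.8) / 0.9333 = 10.8/0.9333 = 11.572 cmH2O·s/L.
C = Vt/(Pplat − PEEP) = 455.0 / (23.8 − 10) = 455.0/13.8 = 32.971 mL/cmH2O.
τ = R × C = 11.572 × 0.03297 L/cmH2O = 0.3815 s.
Fraction remaining = e^(−Te/τ) = e^(−0.28/0.3815) = 0.48.
Trapped volume = 455.0 × 0.48 = 218.4 mL.

218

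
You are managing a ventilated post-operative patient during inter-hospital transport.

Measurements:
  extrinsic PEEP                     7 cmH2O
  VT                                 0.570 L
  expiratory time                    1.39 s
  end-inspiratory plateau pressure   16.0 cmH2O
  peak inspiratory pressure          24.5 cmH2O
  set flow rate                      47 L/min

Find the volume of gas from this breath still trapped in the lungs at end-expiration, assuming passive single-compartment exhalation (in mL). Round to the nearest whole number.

75

Flow: 47 L/min ÷ 60 = 0.7833 L/s.
R = (PIP − Pplat)/V̇ = (24.5 − 16.0) / 0.7833 = 8.5/0.7833 = 10.852 cmH2O·s/L.
C = Vt/(Pplat − PEEP) = 570.0 / (16.0 − 7) = 570.0/9.0 = 63.333 mL/cmH2O.
τ = R × C = 10.852 × 0.06333 L/cmH2O = 0.6873 s.
Fraction remaining = e^(−Te/τ) = e^(−1.39/0.6873) = 0.1323.
Trapped volume = 570.0 × 0.1323 = 75.411 mL.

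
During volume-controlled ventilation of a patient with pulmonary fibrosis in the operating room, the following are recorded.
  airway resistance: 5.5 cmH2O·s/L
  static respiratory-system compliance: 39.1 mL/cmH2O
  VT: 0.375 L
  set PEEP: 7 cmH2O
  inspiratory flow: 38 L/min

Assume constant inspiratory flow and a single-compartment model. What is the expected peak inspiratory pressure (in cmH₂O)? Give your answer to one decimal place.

Flow: 38 L/min ÷ 60 = 0.6333 L/s.
Equation of motion (constant flow): PIP = Vt/C + R·V̇ + PEEP.
PIP = 375/39.1 + 5.5×0.6333 + 7 = 9.591 + 3.483 + 7 = 20.074 cmH2O.

20.1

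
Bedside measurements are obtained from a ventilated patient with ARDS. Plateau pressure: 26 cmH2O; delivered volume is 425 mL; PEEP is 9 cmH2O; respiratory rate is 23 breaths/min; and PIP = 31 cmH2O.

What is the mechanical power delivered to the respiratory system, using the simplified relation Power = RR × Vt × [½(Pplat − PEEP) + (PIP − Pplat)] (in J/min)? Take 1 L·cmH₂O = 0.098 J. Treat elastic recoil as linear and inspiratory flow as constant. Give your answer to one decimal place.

Per-breath work = Vt × [½(Pplat−PEEP) + (PIP−Pplat)] = 0.425 × [0.5×17.0 + 5.0] = 0.425 × 13.5 = 5.738 L·cmH2O.
Power = 23 × 5.738 = 131.97 L·cmH2O/min.
× 0.098 J/(L·cmH2O) → 12.933 J/min.

12.9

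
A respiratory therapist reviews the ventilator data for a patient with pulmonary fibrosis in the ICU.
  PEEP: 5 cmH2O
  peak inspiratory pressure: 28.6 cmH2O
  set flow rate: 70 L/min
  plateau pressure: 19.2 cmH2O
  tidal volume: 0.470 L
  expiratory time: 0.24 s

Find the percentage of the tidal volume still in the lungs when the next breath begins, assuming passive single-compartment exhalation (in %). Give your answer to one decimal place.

Flow: 70 L/min ÷ 60 = 1.1667 L/s.
R = (PIP − Pplat)/V̇ = (28.6 − 19.2) / 1.1667 = 9.4/1.1667 = 8.057 cmH2O·s/L.
C = Vt/(Pplat − PEEP) = 470.0 / (19.2 − 5) = 470.0/14.2 = 33.099 mL/cmH2O.
τ = R × C = 8.057 × 0.0331 L/cmH2O = 0.2667 s.
Fraction remaining at end-expiration = e^(−Te/τ) = e^(−0.24/0.2667) = 0.4066 → 40.66%.

40.7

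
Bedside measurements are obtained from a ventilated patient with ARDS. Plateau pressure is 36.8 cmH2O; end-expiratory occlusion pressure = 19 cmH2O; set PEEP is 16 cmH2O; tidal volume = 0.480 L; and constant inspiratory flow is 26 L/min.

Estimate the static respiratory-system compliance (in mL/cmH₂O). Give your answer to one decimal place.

End-expiratory occlusion gives total PEEP = 19 cmH2O (intrinsic PEEP = 19 − 16 = 3). Use total PEEP for the elastic gradient.
Cstat = Vt / (Pplat − PEEPtotal) = 480 / (36.8 − 19) = 480 / 17.8 = 26.966 mL/cmH2O.

27.0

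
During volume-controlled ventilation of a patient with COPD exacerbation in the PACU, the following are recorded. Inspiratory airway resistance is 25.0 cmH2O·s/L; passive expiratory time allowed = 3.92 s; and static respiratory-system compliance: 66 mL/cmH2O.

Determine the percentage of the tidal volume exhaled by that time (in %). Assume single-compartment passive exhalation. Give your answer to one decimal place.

90.7

τ = R × C = 25.0 × 66 mL/cmH2O = 25.0 × 0.066 L/cmH2O = 1.65 s.
Passive exhalation: V(t)/V₀ = e^(−t/τ) = e^(−3.92/1.65) = 0.09294.
Fraction exhaled = 1 − 0.09294 = 0.9071 → 90.71%.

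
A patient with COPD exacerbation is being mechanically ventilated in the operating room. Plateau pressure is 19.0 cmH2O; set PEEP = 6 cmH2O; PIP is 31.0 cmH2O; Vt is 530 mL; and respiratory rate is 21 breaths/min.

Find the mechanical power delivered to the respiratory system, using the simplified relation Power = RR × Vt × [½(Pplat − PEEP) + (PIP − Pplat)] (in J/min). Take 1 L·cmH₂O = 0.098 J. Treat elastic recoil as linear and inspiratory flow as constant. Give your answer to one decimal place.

Per-breath work = Vt × [½(Pplat−PEEP) + (PIP−Pplat)] = 0.530 × [0.5×13.0 + 12.0] = 0.530 × 18.5 = 9.805 L·cmH2O.
Power = 21 × 9.805 = 205.91 L·cmH2O/min.
× 0.098 J/(L·cmH2O) → 20.179 J/min.

20.2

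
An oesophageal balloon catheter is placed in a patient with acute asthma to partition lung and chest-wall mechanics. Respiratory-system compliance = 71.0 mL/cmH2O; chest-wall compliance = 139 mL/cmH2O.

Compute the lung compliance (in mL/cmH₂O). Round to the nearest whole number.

145

1/CL = 1/Crs − 1/Ccw.
1/CL = 1/71.0 − 1/139 = 0.00689.
CL = 145.14 mL/cmH2O.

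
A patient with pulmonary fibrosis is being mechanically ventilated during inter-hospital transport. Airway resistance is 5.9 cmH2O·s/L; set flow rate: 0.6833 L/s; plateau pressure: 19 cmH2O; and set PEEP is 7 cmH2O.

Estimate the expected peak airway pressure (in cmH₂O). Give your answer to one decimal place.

PIP = Pplat + Raw × flow = 19 + 5.9 × 0.6833 = 19 + 4.031 = 23.031 cmH2O.

23.0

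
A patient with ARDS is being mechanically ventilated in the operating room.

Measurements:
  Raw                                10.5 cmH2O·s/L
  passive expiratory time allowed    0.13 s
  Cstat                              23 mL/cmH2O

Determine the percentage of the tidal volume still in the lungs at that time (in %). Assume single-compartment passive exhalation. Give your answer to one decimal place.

58.4

τ = R × C = 10.5 × 23 mL/cmH2O = 10.5 × 0.023 L/cmH2O = 0.2415 s.
Passive exhalation: V(t)/V₀ = e^(−t/τ) = e^(−0.13/0.2415) = 0.5837.
Fraction remaining = 0.5837 → 58.37%.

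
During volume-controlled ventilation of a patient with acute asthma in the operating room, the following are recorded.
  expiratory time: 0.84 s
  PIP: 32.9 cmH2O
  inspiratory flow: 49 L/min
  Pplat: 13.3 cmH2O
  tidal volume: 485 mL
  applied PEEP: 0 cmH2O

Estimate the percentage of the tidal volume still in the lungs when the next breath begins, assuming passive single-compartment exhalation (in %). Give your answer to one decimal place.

38.3

Flow: 49 L/min ÷ 60 = 0.8167 L/s.
R = (PIP − Pplat)/V̇ = (32.9 − 13.3) / 0.8167 = 19.6/0.8167 = 23.999 cmH2O·s/L.
C = Vt/(Pplat − PEEP) = 485.0 / (13.3 − 0) = 485.0/13.3 = 36.466 mL/cmH2O.
τ = R × C = 23.999 × 0.03647 L/cmH2O = 0.8752 s.
Fraction remaining at end-expiration = e^(−Te/τ) = e^(−0.84/0.8752) = 0.383 → 38.3%.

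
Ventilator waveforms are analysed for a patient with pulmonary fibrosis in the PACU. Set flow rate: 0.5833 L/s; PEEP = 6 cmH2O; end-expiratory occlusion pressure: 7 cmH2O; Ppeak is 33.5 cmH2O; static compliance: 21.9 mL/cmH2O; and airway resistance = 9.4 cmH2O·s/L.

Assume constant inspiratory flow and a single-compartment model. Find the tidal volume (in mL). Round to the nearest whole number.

Total PEEP = 7 cmH2O (set 6 + intrinsic 1); this is the baseline alveolar pressure.
Equation of motion (constant flow): PIP = Vt/C + R·V̇ + PEEP.
Vt/C = PIP − R·V̇ − PEEP = 33.5 − 5.483 − 7 = 21.017 cmH2O.
Vt = C × 21.017 = 21.9 × 21.017 = 460.27 mL.

460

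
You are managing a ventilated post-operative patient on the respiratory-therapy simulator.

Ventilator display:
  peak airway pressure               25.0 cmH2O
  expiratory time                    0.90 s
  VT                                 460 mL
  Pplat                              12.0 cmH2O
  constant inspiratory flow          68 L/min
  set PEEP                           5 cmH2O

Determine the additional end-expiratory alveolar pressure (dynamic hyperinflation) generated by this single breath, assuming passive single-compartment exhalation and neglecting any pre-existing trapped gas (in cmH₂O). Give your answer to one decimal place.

Flow: 68 L/min ÷ 60 = 1.1333 L/s.
R = (PIP − Pplat)/V̇ = (25.0 − 12.0) / 1.1333 = 13.0/1.1333 = 11.471 cmH2O·s/L.
C = Vt/(Pplat − PEEP) = 460.0 / (12.0 − 5) = 460.0/7.0 = 65.714 mL/cmH2O.
τ = R × C = 11.471 × 0.06571 L/cmH2O = 0.7538 s.
Fraction remaining = e^(−Te/τ) = e^(−0.90/0.7538) = 0.303; trapped volume = 460.0 × 0.303 = 139.38 mL.
Additional alveolar pressure from trapping ≈ V_trapped / C = 139.38 / 65.714 = 2.121 cmH2O.

2.1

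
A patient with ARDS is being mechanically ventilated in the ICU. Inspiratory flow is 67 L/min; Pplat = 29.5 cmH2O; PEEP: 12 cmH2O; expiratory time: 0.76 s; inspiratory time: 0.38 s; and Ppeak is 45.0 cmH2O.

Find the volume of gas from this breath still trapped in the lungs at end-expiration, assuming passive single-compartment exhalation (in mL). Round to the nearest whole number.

Flow: 67 L/min ÷ 60 = 1.1167 L/s.
Vt = flow × Ti = 1.1167 L/s × 0.38 s × 1000 mL/L = 424.35 mL.
R = (PIP − Pplat)/V̇ = (45.0 − 29.5) / 1.1167 = 15.5/1.1167 = 13.88 cmH2O·s/L.
C = Vt/(Pplat − PEEP) = 424.35 / (29.5 − 12) = 424.35/17.5 = 24.249 mL/cmH2O.
τ = R × C = 13.88 × 0.02425 L/cmH2O = 0.3366 s.
Fraction remaining = e^(−Te/τ) = e^(−0.76/0.3366) = 0.1046.
Trapped volume = 424.35 × 0.1046 = 44.387 mL.

44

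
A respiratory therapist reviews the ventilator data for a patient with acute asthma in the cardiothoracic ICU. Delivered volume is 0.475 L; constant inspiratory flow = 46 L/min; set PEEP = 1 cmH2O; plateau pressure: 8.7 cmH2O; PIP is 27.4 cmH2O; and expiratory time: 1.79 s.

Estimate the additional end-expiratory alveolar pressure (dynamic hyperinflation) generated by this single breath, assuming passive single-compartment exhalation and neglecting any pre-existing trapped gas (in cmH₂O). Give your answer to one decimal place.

2.3

Flow: 46 L/min ÷ 60 = 0.7667 L/s.
R = (PIP − Pplat)/V̇ = (27.4 − 8.7) / 0.7667 = 18.7/0.7667 = 24.39 cmH2O·s/L.
C = Vt/(Pplat − PEEP) = 475.0 / (8.7 − 1) = 475.0/7.7 = 61.688 mL/cmH2O.
τ = R × C = 24.39 × 0.06169 L/cmH2O = 1.505 s.
Fraction remaining = e^(−Te/τ) = e^(−1.79/1.505) = 0.3044; trapped volume = 475.0 × 0.3044 = 144.59 mL.
Additional alveolar pressure from trapping ≈ V_trapped / C = 144.59 / 61.688 = 2.344 cmH2O.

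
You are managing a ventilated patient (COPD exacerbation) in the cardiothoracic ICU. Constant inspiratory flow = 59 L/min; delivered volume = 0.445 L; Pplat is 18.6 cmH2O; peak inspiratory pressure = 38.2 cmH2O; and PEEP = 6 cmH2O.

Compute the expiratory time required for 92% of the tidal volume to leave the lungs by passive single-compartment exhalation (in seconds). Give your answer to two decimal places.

Flow: 59 L/min ÷ 60 = 0.9833 L/s.
R = (PIP − Pplat)/V̇ = (38.2 − 18.6) / 0.9833 = 19.6/0.9833 = 19.933 cmH2O·s/L.
C = Vt/(Pplat − PEEP) = 445.0 / (18.6 − 6) = 445.0/12.6 = 35.317 mL/cmH2O.
τ = R × C = 19.933 × 0.03532 L/cmH2O = 0.704 s.
t = −τ·ln(1 − 0.92) = −0.704·ln(0.08) = 1.778 s.

1.78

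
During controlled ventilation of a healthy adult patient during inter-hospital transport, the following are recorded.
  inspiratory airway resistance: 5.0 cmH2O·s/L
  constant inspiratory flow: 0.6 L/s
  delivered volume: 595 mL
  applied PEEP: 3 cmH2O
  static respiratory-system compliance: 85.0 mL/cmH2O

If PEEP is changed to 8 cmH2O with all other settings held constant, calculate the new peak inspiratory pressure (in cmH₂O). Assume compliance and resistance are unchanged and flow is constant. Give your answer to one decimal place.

18.0

PIP = Vt/C + R·V̇ + PEEP (constant-flow equation of motion).
Only the baseline term changes: ΔPIP = ΔPEEP = 8 − 3 = 5.0 cmH2O.
Original PIP = 595/85.0 + 5.0×0.6 + 3 = 13.0 cmH2O; new PIP = 13.0 + (5.0) = 18.0 cmH2O.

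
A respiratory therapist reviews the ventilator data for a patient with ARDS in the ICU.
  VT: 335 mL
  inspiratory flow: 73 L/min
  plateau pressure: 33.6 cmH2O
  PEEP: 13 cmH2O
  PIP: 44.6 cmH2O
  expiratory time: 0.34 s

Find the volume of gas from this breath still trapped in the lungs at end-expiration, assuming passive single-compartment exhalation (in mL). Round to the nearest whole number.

33

Flow: 73 L/min ÷ 60 = 1.2167 L/s.
R = (PIP − Pplat)/V̇ = (44.6 − 33.6) / 1.2167 = 11.0/1.2167 = 9.041 cmH2O·s/L.
C = Vt/(Pplat − PEEP) = 335.0 / (33.6 − 13) = 335.0/20.6 = 16.262 mL/cmH2O.
τ = R × C = 9.041 × 0.01626 L/cmH2O = 0.147 s.
Fraction remaining = e^(−Te/τ) = e^(−0.34/0.147) = 0.09897.
Trapped volume = 335.0 × 0.09897 = 33.155 mL.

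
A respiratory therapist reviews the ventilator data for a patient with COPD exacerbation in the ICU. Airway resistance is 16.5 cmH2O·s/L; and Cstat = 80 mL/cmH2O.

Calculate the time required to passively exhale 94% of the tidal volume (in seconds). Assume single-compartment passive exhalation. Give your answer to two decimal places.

τ = R × C = 16.5 × 80 mL/cmH2O = 16.5 × 0.080 L/cmH2O = 1.32 s.
Exhaled fraction f = 1 − e^(−t/τ) → t = −τ·ln(1 − f) = −1.32·ln(0.06) = 3.714 s.

3.71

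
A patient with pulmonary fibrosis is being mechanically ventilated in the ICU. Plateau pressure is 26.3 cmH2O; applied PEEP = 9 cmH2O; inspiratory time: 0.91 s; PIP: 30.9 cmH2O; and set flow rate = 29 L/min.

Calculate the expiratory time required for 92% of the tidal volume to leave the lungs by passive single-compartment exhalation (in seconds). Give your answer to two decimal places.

0.61

Flow: 29 L/min ÷ 60 = 0.4833 L/s.
Vt = flow × Ti = 0.4833 L/s × 0.91 s × 1000 mL/L = 439.8 mL.
R = (PIP − Pplat)/V̇ = (30.9 − 26.3) / 0.4833 = 4.6/0.4833 = 9.518 cmH2O·s/L.
C = Vt/(Pplat − PEEP) = 439.8 / (26.3 − 9) = 439.8/17.3 = 25.422 mL/cmH2O.
τ = R × C = 9.518 × 0.02542 L/cmH2O = 0.2419 s.
t = −τ·ln(1 − 0.92) = −0.2419·ln(0.08) = 0.611 s.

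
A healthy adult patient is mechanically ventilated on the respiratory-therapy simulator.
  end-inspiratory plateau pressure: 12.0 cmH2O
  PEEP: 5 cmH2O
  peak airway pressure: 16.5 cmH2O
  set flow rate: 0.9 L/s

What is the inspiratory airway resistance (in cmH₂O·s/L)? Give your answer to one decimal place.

Raw = (PIP − Pplat) / flow = (16.5 − 12.0) / 0.9 = 4.5 / 0.9 = 5.0 cmH2O·s/L.

5.0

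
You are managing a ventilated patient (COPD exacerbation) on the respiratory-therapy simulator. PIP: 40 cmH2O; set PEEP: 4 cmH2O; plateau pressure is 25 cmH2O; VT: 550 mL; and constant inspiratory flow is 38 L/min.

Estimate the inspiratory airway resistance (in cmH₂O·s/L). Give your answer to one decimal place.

23.7

Flow: 38 L/min ÷ 60 = 0.6333 L/s.
Raw = (PIP − Pplat) / flow = (40 − 25) / 0.6333 = 15.0 / 0.6333 = 23.685 cmH2O·s/L.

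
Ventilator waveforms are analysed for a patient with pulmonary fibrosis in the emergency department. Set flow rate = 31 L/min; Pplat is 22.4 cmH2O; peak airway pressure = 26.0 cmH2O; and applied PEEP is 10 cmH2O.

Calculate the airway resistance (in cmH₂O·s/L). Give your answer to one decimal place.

7.0

Flow: 31 L/min ÷ 60 = 0.5167 L/s.
Raw = (PIP − Pplat) / flow = (26.0 − 22.4) / 0.5167 = 3.6 / 0.5167 = 6.967 cmH2O·s/L.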